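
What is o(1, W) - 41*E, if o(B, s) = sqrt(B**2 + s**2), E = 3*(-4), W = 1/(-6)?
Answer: 492 + sqrt(37)/6 ≈ 493.01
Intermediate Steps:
W = -1/6 ≈ -0.16667
E = -12
o(1, W) - 41*E = sqrt(1**2 + (-1/6)**2) - 41*(-12) = sqrt(1 + 1/36) + 492 = sqrt(37/36) + 492 = sqrt(37)/6 + 492 = 492 + sqrt(37)/6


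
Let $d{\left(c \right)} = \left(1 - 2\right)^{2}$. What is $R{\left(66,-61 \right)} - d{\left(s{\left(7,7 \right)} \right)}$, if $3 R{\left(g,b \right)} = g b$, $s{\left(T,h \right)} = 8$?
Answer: $-1343$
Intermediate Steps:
$R{\left(g,b \right)} = \frac{b g}{3}$ ($R{\left(g,b \right)} = \frac{g b}{3} = \frac{b g}{3}$)
$d{\left(c \right)} = 1$ ($d{\left(c \right)} = \left(-1\right)^{2} = 1$)
$R{\left(66,-61 \right)} - d{\left(s{\left(7,7 \right)} \right)} = \frac{1}{3} \left(-61\right) 66 - 1 = -1342 - 1 = -1343$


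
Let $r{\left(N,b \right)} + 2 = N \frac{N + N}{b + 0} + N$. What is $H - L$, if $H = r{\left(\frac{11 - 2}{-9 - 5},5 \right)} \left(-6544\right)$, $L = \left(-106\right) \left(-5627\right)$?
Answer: $- \frac{142160982}{245} \approx -5.8025 \cdot 10^{5}$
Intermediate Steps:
$L = 596462$
$r{\left(N,b \right)} = -2 + N + \frac{2 N^{2}}{b}$ ($r{\left(N,b \right)} = -2 + \left(N \frac{N + N}{b + 0} + N\right) = -2 + \left(N \frac{2 N}{b} + N\right) = -2 + \left(\frac{2 N^{2}}{b} + N\right) = -2 + \left(N + \frac{2 N^{2}}{b}\right) = -2 + N + \frac{2 N^{2}}{b}$)
$H = \frac{3972208}{245}$ ($H = \left(-2 + \frac{11 - 2}{-9 - 5} + \frac{2 \left(\frac{11 - 2}{-9 - 5}\right)^{2}}{5}\right) \left(-6544\right) = \left(-2 + \frac{9}{-14} + 2 \left(\frac{9}{-14}\right)^{2} \cdot \frac{1}{5}\right) \left(-6544\right) = \left(-2 + 9 \left(- \frac{1}{14}\right) + 2 \left(9 \left(- \frac{1}{14}\right)\right)^{2} \cdot \frac{1}{5}\right) \left(-6544\right) = \left(-2 - \frac{9}{14} + 2 \left(- \frac{9}{14}\right)^{2} \cdot \frac{1}{5}\right) \left(-6544\right) = \left(-2 - \frac{9}{14} + 2 \cdot \frac{81}{196} \cdot \frac{1}{5}\right) \left(-6544\right) = \left(-2 - \frac{9}{14} + \frac{81}{490}\right) \left(-6544\right) = \left(- \frac{607}{245}\right) \left(-6544\right) = \frac{3972208}{245} \approx 16213.0$)
$H - L = \frac{3972208}{245} - 596462 = - \frac{142160982}{245}$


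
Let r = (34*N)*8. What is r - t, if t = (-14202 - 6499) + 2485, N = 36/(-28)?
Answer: 125064/7 ≈ 17866.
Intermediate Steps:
N = -9/7 (N = 36*(-1/28) = -9/7 ≈ -1.2857)
r = -2448/7 (r = (34*(-9/7))*8 = -306/7*8 = -2448/7 ≈ -349.71)
t = -18216 (t = -20701 + 2485 = -18216)
r - t = -2448/7 - 1*(-18216) = -2448/7 + 18216 = 125064/7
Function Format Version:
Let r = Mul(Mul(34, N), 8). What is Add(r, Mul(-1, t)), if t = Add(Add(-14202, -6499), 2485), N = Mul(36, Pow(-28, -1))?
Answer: Rational(125064, 7) ≈ 17866.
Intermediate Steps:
N = Rational(-9, 7) (N = Mul(36, Rational(-1, 28)) = Rational(-9, 7) ≈ -1.2857)
r = Rational(-2448, 7) (r = Mul(Mul(34, Rational(-9, 7)), 8) = Mul(Rational(-306, 7), 8) = Rational(-2448, 7) ≈ -349.71)
t = -18216 (t = Add(-20701, 2485) = -18216)
Add(r, Mul(-1, t)) = Add(Rational(-2448, 7), Mul(-1, -18216)) = Add(Rational(-2448, 7), 18216) = Rational(125064, 7)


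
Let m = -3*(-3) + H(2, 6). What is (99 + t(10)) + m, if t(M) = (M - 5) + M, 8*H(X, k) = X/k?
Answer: 2953/24 ≈ 123.04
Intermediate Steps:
H(X, k) = X/(8*k) (H(X, k) = (X/k)/8 = X/(8*k))
t(M) = -5 + 2*M (t(M) = (-5 + M) + M = -5 + 2*M)
m = 217/24 (m = -3*(-3) + (1/8)*2/6 = 9 + (1/8)*2*(1/6) = 9 + 1/24 = 217/24 ≈ 9.0417)
(99 + t(10)) + m = (99 + (-5 + 2*10)) + 217/24 = (99 + (-5 + 20)) + 217/24 = (99 + 15) + 217/24 = 114 + 217/24 = 2953/24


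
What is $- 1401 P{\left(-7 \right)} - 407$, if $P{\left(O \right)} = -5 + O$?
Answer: $16405$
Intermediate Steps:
$- 1401 P{\left(-7 \right)} - 407 = - 1401 \left(-5 - 7\right) - 407 = \left(-1401\right) \left(-12\right) - 407 = 16812 - 407 = 16405$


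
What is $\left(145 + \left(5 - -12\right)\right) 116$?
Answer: $18792$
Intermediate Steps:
$\left(145 + \left(5 - -12\right)\right) 116 = \left(145 + \left(5 + 12\right)\right) 116 = \left(145 + 17\right) 116 = 162 \cdot 116 = 18792$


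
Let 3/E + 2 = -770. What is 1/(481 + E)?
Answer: 772/371329 ≈ 0.0020790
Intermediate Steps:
E = -3/772 (E = 3/(-2 - 770) = 3/(-772) = 3*(-1/772) = -3/772 ≈ -0.0038860)
1/(481 + E) = 1/(481 - 3/772) = 1/(371329/772) = 772/371329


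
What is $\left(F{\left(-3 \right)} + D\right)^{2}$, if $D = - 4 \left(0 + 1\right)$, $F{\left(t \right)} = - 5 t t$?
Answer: $2401$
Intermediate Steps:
$F{\left(t \right)} = - 5 t^{2}$
$D = -4$ ($D = \left(-4\right) 1 = -4$)
$\left(F{\left(-3 \right)} + D\right)^{2} = \left(- 5 \left(-3\right)^{2} - 4\right)^{2} = \left(\left(-5\right) 9 - 4\right)^{2} = \left(-45 - 4\right)^{2} = \left(-49\right)^{2} = 2401$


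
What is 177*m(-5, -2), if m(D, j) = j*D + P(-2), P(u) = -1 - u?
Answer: 1947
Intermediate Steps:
m(D, j) = 1 + D*j (m(D, j) = j*D + (-1 - 1*(-2)) = D*j + (-1 + 2) = D*j + 1 = 1 + D*j)
177*m(-5, -2) = 177*(1 - 5*(-2)) = 177*(1 + 10) = 177*11 = 1947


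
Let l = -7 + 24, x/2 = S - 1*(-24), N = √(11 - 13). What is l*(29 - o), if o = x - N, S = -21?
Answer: 391 + 17*I*√2 ≈ 391.0 + 24.042*I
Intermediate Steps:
N = I*√2 (N = √(-2) = I*√2 ≈ 1.4142*I)
x = 6 (x = 2*(-21 - 1*(-24)) = 2*(-21 + 24) = 2*3 = 6)
o = 6 - I*√2 ≈ 6.0 - 1.4142*I
l = 17
l*(29 - o) = 17*(29 - (6 - I*√2)) = 17*(29 + (-6 + I*√2)) = 17*(23 + I*√2) = 391 + 17*I*√2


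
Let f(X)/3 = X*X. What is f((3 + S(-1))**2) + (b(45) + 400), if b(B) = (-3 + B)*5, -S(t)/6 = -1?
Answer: 20293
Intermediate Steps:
S(t) = 6 (S(t) = -6*(-1) = 6)
b(B) = -15 + 5*B
f(X) = 3*X**2 (f(X) = 3*(X*X) = 3*X**2)
f((3 + S(-1))**2) + (b(45) + 400) = 3*((3 + 6)**2)**2 + ((-15 + 5*45) + 400) = 3*(9**2)**2 + ((-15 + 225) + 400) = 3*81**2 + (210 + 400) = 3*6561 + 610 = 19683 + 610 = 20293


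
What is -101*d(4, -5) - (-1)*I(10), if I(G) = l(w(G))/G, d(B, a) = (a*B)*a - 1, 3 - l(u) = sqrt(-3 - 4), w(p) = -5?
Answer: -99987/10 - I*sqrt(7)/10 ≈ -9998.7 - 0.26458*I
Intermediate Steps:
l(u) = 3 - I*sqrt(7) (l(u) = 3 - sqrt(-3 - 4) = 3 - sqrt(-7) = 3 - I*sqrt(7))
d(B, a) = -1 + B*a**2 (d(B, a) = (B*a)*a - 1 = B*a**2 - 1 = -1 + B*a**2)
I(G) = (3 - I*sqrt(7))/G
-101*d(4, -5) - (-1)*I(10) = -101*(-1 + 4*(-5)**2) - (-1)*(3 - I*sqrt(7))/10 = -101*(-1 + 4*25) - (-1)*(3 - I*sqrt(7))/10 = -101*(-1 + 100) - (-1)*(3/10 - I*sqrt(7)/10) = -101*99 - (-3/10 + I*sqrt(7)/10) = -9999 + (3/10 - I*sqrt(7)/10) = -99987/10 - I*sqrt(7)/10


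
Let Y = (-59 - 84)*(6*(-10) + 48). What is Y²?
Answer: 2944656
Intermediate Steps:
Y = 1716 (Y = -143*(-60 + 48) = -143*(-12) = 1716)
Y² = 1716² = 2944656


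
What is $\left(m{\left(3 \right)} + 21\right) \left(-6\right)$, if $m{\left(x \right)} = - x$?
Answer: $-108$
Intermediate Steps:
$\left(m{\left(3 \right)} + 21\right) \left(-6\right) = \left(\left(-1\right) 3 + 21\right) \left(-6\right) = \left(-3 + 21\right) \left(-6\right) = 18 \left(-6\right) = -108$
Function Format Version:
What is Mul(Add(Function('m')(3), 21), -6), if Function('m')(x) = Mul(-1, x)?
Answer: -108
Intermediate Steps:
Mul(Add(Function('m')(3), 21), -6) = Mul(Add(Mul(-1, 3), 21), -6) = Mul(Add(-3, 21), -6) = Mul(18, -6) = -108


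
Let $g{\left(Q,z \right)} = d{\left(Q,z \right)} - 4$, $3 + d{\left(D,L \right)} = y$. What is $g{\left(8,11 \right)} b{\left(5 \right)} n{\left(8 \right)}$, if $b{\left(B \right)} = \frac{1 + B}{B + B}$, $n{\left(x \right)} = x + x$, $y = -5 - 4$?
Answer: $- \frac{768}{5} \approx -153.6$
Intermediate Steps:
$y = -9$ ($y = -5 - 4 = -9$)
$d{\left(D,L \right)} = -12$ ($d{\left(D,L \right)} = -3 - 9 = -12$)
$n{\left(x \right)} = 2 x$
$b{\left(B \right)} = \frac{1 + B}{2 B}$
$g{\left(Q,z \right)} = -16$ ($g{\left(Q,z \right)} = -12 - 4 = -16$)
$g{\left(8,11 \right)} b{\left(5 \right)} n{\left(8 \right)} = - 16 \frac{1 + 5}{2 \cdot 5} \cdot 2 \cdot 8 = - 16 \cdot \frac{1}{2} \cdot \frac{1}{5} \cdot 6 \cdot 16 = \left(-16\right) \frac{3}{5} \cdot 16 = \left(- \frac{48}{5}\right) 16 = - \frac{768}{5}$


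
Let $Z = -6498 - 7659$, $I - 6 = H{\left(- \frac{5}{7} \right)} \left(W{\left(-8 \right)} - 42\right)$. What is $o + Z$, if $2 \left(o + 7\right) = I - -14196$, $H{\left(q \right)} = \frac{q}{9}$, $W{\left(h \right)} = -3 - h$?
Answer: $- \frac{889753}{126} \approx -7061.5$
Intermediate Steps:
$H{\left(q \right)} = \frac{q}{9}$ ($H{\left(q \right)} = q \frac{1}{9} = \frac{q}{9}$)
$I = \frac{563}{63}$ ($I = 6 + \frac{\left(-5\right) \frac{1}{7}}{9} \left(\left(-3 - -8\right) - 42\right) = 6 + \frac{\left(-5\right) \frac{1}{7}}{9} \left(\left(-3 + 8\right) - 42\right) = 6 + \frac{1}{9} \left(- \frac{5}{7}\right) \left(5 - 42\right) = 6 - - \frac{185}{63} = 6 + \frac{185}{63} = \frac{563}{63} \approx 8.9365$)
$o = \frac{894029}{126}$ ($o = -7 + \frac{\frac{563}{63} - -14196}{2} = -7 + \frac{\frac{563}{63} + 14196}{2} = -7 + \frac{1}{2} \cdot \frac{894911}{63} = -7 + \frac{894911}{126} = \frac{894029}{126} \approx 7095.5$)
$Z = -14157$
$o + Z = \frac{894029}{126} - 14157 = - \frac{889753}{126}$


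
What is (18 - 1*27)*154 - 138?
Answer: -1524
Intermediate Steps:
(18 - 1*27)*154 - 138 = (18 - 27)*154 - 138 = -9*154 - 138 = -1386 - 138 = -1524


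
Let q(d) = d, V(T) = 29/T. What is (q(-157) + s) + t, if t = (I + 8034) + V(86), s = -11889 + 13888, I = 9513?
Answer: 1667483/86 ≈ 19389.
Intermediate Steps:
s = 1999
t = 1509071/86 (t = (9513 + 8034) + 29/86 = 17547 + 29*(1/86) = 17547 + 29/86 = 1509071/86 ≈ 17547.)
(q(-157) + s) + t = (-157 + 1999) + 1509071/86 = 1842 + 1509071/86 = 1667483/86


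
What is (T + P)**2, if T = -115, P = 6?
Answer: 11881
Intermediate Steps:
(T + P)**2 = (-115 + 6)**2 = (-109)**2 = 11881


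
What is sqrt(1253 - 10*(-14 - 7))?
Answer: sqrt(1463) ≈ 38.249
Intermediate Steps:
sqrt(1253 - 10*(-14 - 7)) = sqrt(1253 - 10*(-21)) = sqrt(1253 + 210) = sqrt(1463)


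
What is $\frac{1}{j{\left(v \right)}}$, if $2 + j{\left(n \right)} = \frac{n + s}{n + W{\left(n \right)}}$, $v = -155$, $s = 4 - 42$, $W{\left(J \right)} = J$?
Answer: $- \frac{310}{427} \approx -0.726$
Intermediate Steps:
$s = -38$ ($s = 4 - 42 = -38$)
$j{\left(n \right)} = -2 + \frac{-38 + n}{2 n}$ ($j{\left(n \right)} = -2 + \frac{n - 38}{n + n} = -2 + \frac{-38 + n}{2 n}$)
$\frac{1}{j{\left(v \right)}} = \frac{1}{- \frac{3}{2} - \frac{19}{-155}} = \frac{1}{- \frac{3}{2} - - \frac{19}{155}} = \frac{1}{- \frac{3}{2} + \frac{19}{155}} = \frac{1}{- \frac{427}{310}} = - \frac{310}{427}$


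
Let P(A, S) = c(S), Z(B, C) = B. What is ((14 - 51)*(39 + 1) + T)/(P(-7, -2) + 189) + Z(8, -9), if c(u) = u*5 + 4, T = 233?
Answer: 217/183 ≈ 1.1858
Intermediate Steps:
c(u) = 4 + 5*u (c(u) = 5*u + 4 = 4 + 5*u)
P(A, S) = 4 + 5*S
((14 - 51)*(39 + 1) + T)/(P(-7, -2) + 189) + Z(8, -9) = ((14 - 51)*(39 + 1) + 233)/((4 + 5*(-2)) + 189) + 8 = (-37*40 + 233)/((4 - 10) + 189) + 8 = (-1480 + 233)/(-6 + 189) + 8 = -1247/183 + 8 = 217/183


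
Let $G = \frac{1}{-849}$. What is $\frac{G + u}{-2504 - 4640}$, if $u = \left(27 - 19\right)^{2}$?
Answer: $- \frac{54335}{6065256} \approx -0.0089584$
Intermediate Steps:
$u = 64$ ($u = 8^{2} = 64$)
$G = - \frac{1}{849} \approx -0.0011779$
$\frac{G + u}{-2504 - 4640} = \frac{- \frac{1}{849} + 64}{-2504 - 4640} = \frac{54335}{849 \left(-7144\right)} = \frac{54335}{849} \left(- \frac{1}{7144}\right) = - \frac{54335}{6065256}$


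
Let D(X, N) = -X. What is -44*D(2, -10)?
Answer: 88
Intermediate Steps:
-44*D(2, -10) = -(-44)*2 = -44*(-2) = 88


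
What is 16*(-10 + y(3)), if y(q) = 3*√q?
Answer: -160 + 48*√3 ≈ -76.862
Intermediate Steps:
16*(-10 + y(3)) = 16*(-10 + 3*√3) = -160 + 48*√3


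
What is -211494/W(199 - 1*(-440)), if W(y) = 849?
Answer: -70498/283 ≈ -249.11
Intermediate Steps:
-211494/W(199 - 1*(-440)) = -211494/849 = -211494*1/849 = -70498/283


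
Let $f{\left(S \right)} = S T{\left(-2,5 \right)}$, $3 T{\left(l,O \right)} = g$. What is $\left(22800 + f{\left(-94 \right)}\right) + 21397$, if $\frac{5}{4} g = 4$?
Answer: $\frac{661451}{15} \approx 44097.0$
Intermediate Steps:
$g = \frac{16}{5}$ ($g = \frac{4}{5} \cdot 4 = \frac{16}{5} \approx 3.2$)
$T{\left(l,O \right)} = \frac{16}{15}$ ($T{\left(l,O \right)} = \frac{1}{3} \cdot \frac{16}{5} = \frac{16}{15}$)
$f{\left(S \right)} = \frac{16 S}{15}$ ($f{\left(S \right)} = S \frac{16}{15} = \frac{16 S}{15}$)
$\left(22800 + f{\left(-94 \right)}\right) + 21397 = \left(22800 + \frac{16}{15} \left(-94\right)\right) + 21397 = \left(22800 - \frac{1504}{15}\right) + 21397 = \frac{340496}{15} + 21397 = \frac{661451}{15}$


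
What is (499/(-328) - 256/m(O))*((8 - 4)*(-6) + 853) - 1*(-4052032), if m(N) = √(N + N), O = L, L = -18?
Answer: 1328652825/328 + 106112*I/3 ≈ 4.0508e+6 + 35371.0*I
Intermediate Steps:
O = -18
m(N) = √2*√N (m(N) = √(2*N) = √2*√N)
(499/(-328) - 256/m(O))*((8 - 4)*(-6) + 853) - 1*(-4052032) = (499/(-328) - 256*(-I/6))*((8 - 4)*(-6) + 853) - 1*(-4052032) = (499*(-1/328) - 256*(-I/6))*(4*(-6) + 853) + 4052032 = (-499/328 - 256*(-I/6))*(-24 + 853) + 4052032 = (-499/328 - (-128)*I/3)*829 + 4052032 = (-499/328 + 128*I/3)*829 + 4052032 = (-413671/328 + 106112*I/3) + 4052032 = 1328652825/328 + 106112*I/3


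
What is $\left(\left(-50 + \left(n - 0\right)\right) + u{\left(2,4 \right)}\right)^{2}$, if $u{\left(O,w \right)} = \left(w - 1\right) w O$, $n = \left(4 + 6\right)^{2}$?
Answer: $5476$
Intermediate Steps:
$n = 100$ ($n = 10^{2} = 100$)
$u{\left(O,w \right)} = O w \left(-1 + w\right)$ ($u{\left(O,w \right)} = \left(-1 + w\right) w O = w \left(-1 + w\right) O = O w \left(-1 + w\right)$)
$\left(\left(-50 + \left(n - 0\right)\right) + u{\left(2,4 \right)}\right)^{2} = \left(\left(-50 + \left(100 - 0\right)\right) + 2 \cdot 4 \left(-1 + 4\right)\right)^{2} = \left(\left(-50 + \left(100 + 0\right)\right) + 2 \cdot 4 \cdot 3\right)^{2} = \left(\left(-50 + 100\right) + 24\right)^{2} = \left(50 + 24\right)^{2} = 74^{2} = 5476$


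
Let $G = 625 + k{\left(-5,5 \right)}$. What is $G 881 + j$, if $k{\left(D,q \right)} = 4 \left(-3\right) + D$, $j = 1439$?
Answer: $537087$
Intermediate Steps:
$k{\left(D,q \right)} = -12 + D$
$G = 608$ ($G = 625 - 17 = 608$)
$G 881 + j = 608 \cdot 881 + 1439 = 535648 + 1439 = 537087$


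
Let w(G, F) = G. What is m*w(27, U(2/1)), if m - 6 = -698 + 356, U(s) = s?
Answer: -9072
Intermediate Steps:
m = -336 (m = 6 + (-698 + 356) = 6 - 342 = -336)
m*w(27, U(2/1)) = -336*27 = -9072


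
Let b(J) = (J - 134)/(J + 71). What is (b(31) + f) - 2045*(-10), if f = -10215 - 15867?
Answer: -574567/102 ≈ -5633.0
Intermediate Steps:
b(J) = (-134 + J)/(71 + J)
f = -26082
(b(31) + f) - 2045*(-10) = ((-134 + 31)/(71 + 31) - 26082) - 2045*(-10) = (-103/102 - 26082) + 20450 = -2660467/102 + 20450 = -574567/102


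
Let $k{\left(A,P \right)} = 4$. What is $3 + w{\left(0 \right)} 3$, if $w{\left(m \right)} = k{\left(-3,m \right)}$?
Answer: $15$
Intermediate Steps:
$w{\left(m \right)} = 4$
$3 + w{\left(0 \right)} 3 = 3 + 4 \cdot 3 = 3 + 12 = 15$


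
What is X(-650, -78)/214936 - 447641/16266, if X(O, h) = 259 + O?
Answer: -48110262991/1748074488 ≈ -27.522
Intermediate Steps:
X(-650, -78)/214936 - 447641/16266 = (259 - 650)/214936 - 447641/16266 = -391*1/214936 - 447641*1/16266 = -391/214936 - 447641/16266 = -48110262991/1748074488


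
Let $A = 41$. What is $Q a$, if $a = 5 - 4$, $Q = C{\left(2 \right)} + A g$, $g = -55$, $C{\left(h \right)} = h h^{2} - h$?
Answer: $-2249$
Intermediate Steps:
$C{\left(h \right)} = h^{3} - h$
$Q = -2249$ ($Q = \left(2^{3} - 2\right) + 41 \left(-55\right) = \left(8 - 2\right) - 2255 = 6 - 2255 = -2249$)
$a = 1$
$Q a = \left(-2249\right) 1 = -2249$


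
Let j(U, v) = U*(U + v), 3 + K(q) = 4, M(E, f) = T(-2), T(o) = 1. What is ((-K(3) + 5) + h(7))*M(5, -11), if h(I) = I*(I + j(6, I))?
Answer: 599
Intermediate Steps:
M(E, f) = 1
K(q) = 1 (K(q) = -3 + 4 = 1)
h(I) = I*(36 + 7*I) (h(I) = I*(I + 6*(6 + I)) = I*(I + (36 + 6*I)) = I*(36 + 7*I))
((-K(3) + 5) + h(7))*M(5, -11) = ((-1*1 + 5) + 7*(36 + 7*7))*1 = ((-1 + 5) + 7*(36 + 49))*1 = (4 + 7*85)*1 = (4 + 595)*1 = 599*1 = 599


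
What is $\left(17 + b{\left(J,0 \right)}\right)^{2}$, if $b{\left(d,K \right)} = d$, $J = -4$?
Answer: $169$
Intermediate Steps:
$\left(17 + b{\left(J,0 \right)}\right)^{2} = \left(17 - 4\right)^{2} = 13^{2} = 169$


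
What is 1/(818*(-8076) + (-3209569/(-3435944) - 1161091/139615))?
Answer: -479709321560/3169043910731061049 ≈ -1.5137e-7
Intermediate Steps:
1/(818*(-8076) + (-3209569/(-3435944) - 1161091/139615)) = 1/(-6606168 + (-3209569*(-1/3435944) - 1161091*1/139615)) = 1/(-6606168 + (3209569/3435944 - 1161091/139615)) = 1/(-6606168 - 3541339678969/479709321560) = 1/(-3169043910731061049/479709321560) = -479709321560/3169043910731061049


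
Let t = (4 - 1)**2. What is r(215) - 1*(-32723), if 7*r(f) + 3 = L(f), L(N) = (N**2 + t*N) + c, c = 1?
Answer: 277219/7 ≈ 39603.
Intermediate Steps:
t = 9 (t = 3**2 = 9)
L(N) = 1 + N**2 + 9*N (L(N) = (N**2 + 9*N) + 1 = 1 + N**2 + 9*N)
r(f) = -2/7 + f**2/7 + 9*f/7 (r(f) = -3/7 + (1 + f**2 + 9*f)/7 = -3/7 + (1/7 + f**2/7 + 9*f/7) = -2/7 + f**2/7 + 9*f/7)
r(215) - 1*(-32723) = (-2/7 + (1/7)*215**2 + (9/7)*215) - 1*(-32723) = (-2/7 + (1/7)*46225 + 1935/7) + 32723 = (-2/7 + 46225/7 + 1935/7) + 32723 = 48158/7 + 32723 = 277219/7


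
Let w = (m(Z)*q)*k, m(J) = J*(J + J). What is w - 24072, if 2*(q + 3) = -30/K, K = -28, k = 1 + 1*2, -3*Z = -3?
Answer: -337215/14 ≈ -24087.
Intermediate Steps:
Z = 1 (Z = -⅓*(-3) = 1)
k = 3 (k = 1 + 2 = 3)
q = -69/28 (q = -3 + (-30/(-28))/2 = -3 + (-30*(-1/28))/2 = -3 + (½)*(15/14) = -3 + 15/28 = -69/28 ≈ -2.4643)
m(J) = 2*J² (m(J) = J*(2*J) = 2*J²)
w = -207/14 (w = ((2*1²)*(-69/28))*3 = ((2*1)*(-69/28))*3 = (2*(-69/28))*3 = -69/14*3 = -207/14 ≈ -14.786)
w - 24072 = -207/14 - 24072 = -337215/14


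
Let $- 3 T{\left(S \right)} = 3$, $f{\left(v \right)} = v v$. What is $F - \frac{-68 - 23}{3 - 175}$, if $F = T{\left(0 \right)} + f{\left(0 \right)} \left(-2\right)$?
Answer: $- \frac{263}{172} \approx -1.5291$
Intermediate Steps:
$f{\left(v \right)} = v^{2}$
$T{\left(S \right)} = -1$ ($T{\left(S \right)} = \left(- \frac{1}{3}\right) 3 = -1$)
$F = -1$ ($F = -1 + 0^{2} \left(-2\right) = -1 + 0 \left(-2\right) = -1 + 0 = -1$)
$F - \frac{-68 - 23}{3 - 175} = -1 - \frac{-68 - 23}{3 - 175} = -1 - - \frac{91}{-172} = -1 - \left(-91\right) \left(- \frac{1}{172}\right) = -1 - \frac{91}{172} = - \frac{263}{172}$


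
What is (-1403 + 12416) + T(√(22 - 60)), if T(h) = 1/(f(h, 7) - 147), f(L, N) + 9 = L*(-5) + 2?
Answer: 135823252/12333 + 5*I*√38/24666 ≈ 11013.0 + 0.0012496*I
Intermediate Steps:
f(L, N) = -7 - 5*L (f(L, N) = -9 + (L*(-5) + 2) = -9 + (-5*L + 2) = -9 + (2 - 5*L) = -7 - 5*L)
T(h) = 1/(-154 - 5*h) (T(h) = 1/((-7 - 5*h) - 147) = 1/(-154 - 5*h))
(-1403 + 12416) + T(√(22 - 60)) = (-1403 + 12416) - 1/(154 + 5*√(22 - 60)) = 11013 - 1/(154 + 5*√(-38)) = 11013 - 1/(154 + 5*(I*√38)) = 11013 - 1/(154 + 5*I*√38)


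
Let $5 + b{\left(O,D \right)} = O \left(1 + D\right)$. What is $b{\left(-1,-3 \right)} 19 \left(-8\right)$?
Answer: $456$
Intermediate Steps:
$b{\left(O,D \right)} = -5 + O \left(1 + D\right)$
$b{\left(-1,-3 \right)} 19 \left(-8\right) = \left(-5 - 1 - -3\right) 19 \left(-8\right) = \left(-5 - 1 + 3\right) 19 \left(-8\right) = \left(-3\right) 19 \left(-8\right) = \left(-57\right) \left(-8\right) = 456$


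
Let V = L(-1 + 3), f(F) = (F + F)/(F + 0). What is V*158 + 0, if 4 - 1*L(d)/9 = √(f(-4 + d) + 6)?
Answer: 5688 - 2844*√2 ≈ 1666.0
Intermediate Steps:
f(F) = 2 (f(F) = (2*F)/F = 2)
L(d) = 36 - 18*√2 (L(d) = 36 - 9*√(2 + 6) = 36 - 18*√2)
V = 36 - 18*√2 ≈ 10.544
V*158 + 0 = (36 - 18*√2)*158 + 0 = (5688 - 2844*√2) + 0 = 5688 - 2844*√2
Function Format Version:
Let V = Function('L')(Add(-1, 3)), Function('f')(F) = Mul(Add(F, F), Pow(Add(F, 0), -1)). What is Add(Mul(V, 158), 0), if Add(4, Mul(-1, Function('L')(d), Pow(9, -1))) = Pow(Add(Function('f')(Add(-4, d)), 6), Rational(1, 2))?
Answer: Add(5688, Mul(-2844, Pow(2, Rational(1, 2)))) ≈ 1666.0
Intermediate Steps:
Function('f')(F) = 2 (Function('f')(F) = Mul(Mul(2, F), Pow(F, -1)) = 2)
Function('L')(d) = Add(36, Mul(-18, Pow(2, Rational(1, 2)))) (Function('L')(d) = Add(36, Mul(-9, Pow(Add(2, 6), Rational(1, 2)))) = Add(36, Mul(-9, Pow(8, Rational(1, 2)))) = Add(36, Mul(-9, Mul(2, Pow(2, Rational(1, 2))))) = Add(36, Mul(-18, Pow(2, Rational(1, 2)))))
V = Add(36, Mul(-18, Pow(2, Rational(1, 2)))) ≈ 10.544
Add(Mul(V, 158), 0) = Add(Mul(Add(36, Mul(-18, Pow(2, Rational(1, 2)))), 158), 0) = Add(Add(5688, Mul(-2844, Pow(2, Rational(1, 2)))), 0) = Add(5688, Mul(-2844, Pow(2, Rational(1, 2))))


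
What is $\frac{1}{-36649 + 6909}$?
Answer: $- \frac{1}{29740} \approx -3.3625 \cdot 10^{-5}$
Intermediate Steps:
$\frac{1}{-36649 + 6909} = \frac{1}{-29740} = - \frac{1}{29740}$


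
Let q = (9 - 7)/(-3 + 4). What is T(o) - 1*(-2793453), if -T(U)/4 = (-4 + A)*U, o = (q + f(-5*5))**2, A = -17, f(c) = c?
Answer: 2837889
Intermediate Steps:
q = 2 (q = 2/1 = 2*1 = 2)
o = 529 (o = (2 - 5*5)**2 = (2 - 25)**2 = (-23)**2 = 529)
T(U) = 84*U (T(U) = -4*(-4 - 17)*U = -(-84)*U = 84*U)
T(o) - 1*(-2793453) = 84*529 - 1*(-2793453) = 44436 + 2793453 = 2837889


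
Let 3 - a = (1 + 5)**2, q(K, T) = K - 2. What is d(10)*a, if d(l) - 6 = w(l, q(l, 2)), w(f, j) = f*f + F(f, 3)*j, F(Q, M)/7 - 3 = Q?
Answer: -27522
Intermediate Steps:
F(Q, M) = 21 + 7*Q
q(K, T) = -2 + K
w(f, j) = f**2 + j*(21 + 7*f) (w(f, j) = f*f + (21 + 7*f)*j = f**2 + j*(21 + 7*f))
a = -33 (a = 3 - (1 + 5)**2 = 3 - 1*6**2 = 3 - 1*36 = 3 - 36 = -33)
d(l) = 6 + l**2 + 7*(-2 + l)*(3 + l) (d(l) = 6 + (l**2 + 7*(-2 + l)*(3 + l)) = 6 + l**2 + 7*(-2 + l)*(3 + l))
d(10)*a = (-36 + 7*10 + 8*10**2)*(-33) = (-36 + 70 + 8*100)*(-33) = (-36 + 70 + 800)*(-33) = 834*(-33) = -27522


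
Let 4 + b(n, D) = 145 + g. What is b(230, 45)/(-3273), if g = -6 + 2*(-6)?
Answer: -41/1091 ≈ -0.037580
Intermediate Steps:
g = -18 (g = -6 - 12 = -18)
b(n, D) = 123 (b(n, D) = -4 + (145 - 18) = -4 + 127 = 123)
b(230, 45)/(-3273) = 123/(-3273) = 123*(-1/3273) = -41/1091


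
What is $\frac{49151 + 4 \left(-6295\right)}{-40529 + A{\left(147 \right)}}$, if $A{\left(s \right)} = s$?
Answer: $- \frac{23971}{40382} \approx -0.59361$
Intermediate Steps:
$\frac{49151 + 4 \left(-6295\right)}{-40529 + A{\left(147 \right)}} = \frac{49151 + 4 \left(-6295\right)}{-40529 + 147} = \frac{49151 - 25180}{-40382} = 23971 \left(- \frac{1}{40382}\right) = - \frac{23971}{40382}$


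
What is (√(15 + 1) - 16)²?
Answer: 144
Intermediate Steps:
(√(15 + 1) - 16)² = (√16 - 16)² = (4 - 16)² = (-12)² = 144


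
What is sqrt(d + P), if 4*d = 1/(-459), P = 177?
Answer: sqrt(16573521)/306 ≈ 13.304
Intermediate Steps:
d = -1/1836 (d = (1/4)/(-459) = (1/4)*(-1/459) = -1/1836 ≈ -0.00054466)
sqrt(d + P) = sqrt(-1/1836 + 177) = sqrt(324971/1836) = sqrt(16573521)/306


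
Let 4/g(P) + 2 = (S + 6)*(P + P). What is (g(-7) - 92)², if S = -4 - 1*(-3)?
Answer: 2745649/324 ≈ 8474.2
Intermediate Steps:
S = -1 (S = -4 + 3 = -1)
g(P) = 4/(-2 + 10*P) (g(P) = 4/(-2 + (-1 + 6)*(P + P)) = 4/(-2 + 5*(2*P)) = 4/(-2 + 10*P))
(g(-7) - 92)² = (2/(-1 + 5*(-7)) - 92)² = (2/(-1 - 35) - 92)² = (2/(-36) - 92)² = (2*(-1/36) - 92)² = (-1/18 - 92)² = (-1657/18)² = 2745649/324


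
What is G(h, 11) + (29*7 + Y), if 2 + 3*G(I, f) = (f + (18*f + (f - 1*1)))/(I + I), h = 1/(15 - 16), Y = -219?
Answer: -319/6 ≈ -53.167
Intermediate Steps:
h = -1 (h = 1/(-1) = -1)
G(I, f) = -2/3 + (-1 + 20*f)/(6*I) (G(I, f) = -2/3 + ((f + (18*f + (f - 1*1)))/(I + I))/3 = -2/3 + ((f + (18*f + (f - 1)))/((2*I)))/3 = -2/3 + ((f + (18*f + (-1 + f)))*(1/(2*I)))/3 = -2/3 + ((f + (-1 + 19*f))*(1/(2*I)))/3 = -2/3 + ((-1 + 20*f)*(1/(2*I)))/3 = -2/3 + ((-1 + 20*f)/(2*I))/3 = -2/3 + (-1 + 20*f)/(6*I))
G(h, 11) + (29*7 + Y) = (1/6)*(-1 - 4*(-1) + 20*11)/(-1) + (29*7 - 219) = (1/6)*(-1)*(-1 + 4 + 220) + (203 - 219) = (1/6)*(-1)*223 - 16 = -223/6 - 16 = -319/6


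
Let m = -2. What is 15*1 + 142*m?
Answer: -269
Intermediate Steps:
15*1 + 142*m = 15*1 + 142*(-2) = 15 - 284 = -269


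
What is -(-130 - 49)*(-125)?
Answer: -22375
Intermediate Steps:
-(-130 - 49)*(-125) = -(-179)*(-125) = -1*22375 = -22375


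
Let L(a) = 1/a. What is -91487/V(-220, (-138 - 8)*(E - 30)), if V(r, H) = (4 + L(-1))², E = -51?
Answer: -91487/9 ≈ -10165.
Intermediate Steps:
L(a) = 1/a
V(r, H) = 9 (V(r, H) = (4 + 1/(-1))² = (4 - 1)² = 3² = 9)
-91487/V(-220, (-138 - 8)*(E - 30)) = -91487/9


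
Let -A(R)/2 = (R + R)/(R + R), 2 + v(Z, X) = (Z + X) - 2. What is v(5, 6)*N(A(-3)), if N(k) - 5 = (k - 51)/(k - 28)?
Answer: 1421/30 ≈ 47.367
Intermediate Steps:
v(Z, X) = -4 + X + Z (v(Z, X) = -2 + ((Z + X) - 2) = -2 + ((X + Z) - 2) = -2 + (-2 + X + Z) = -4 + X + Z)
A(R) = -2 (A(R) = -2*(R + R)/(R + R) = -2*2*R/(2*R) = -2*2*R*1/(2*R) = -2*1 = -2)
N(k) = 5 + (-51 + k)/(-28 + k) (N(k) = 5 + (k - 51)/(k - 28) = 5 + (-51 + k)/(-28 + k))
v(5, 6)*N(A(-3)) = (-4 + 6 + 5)*((-191 + 6*(-2))/(-28 - 2)) = 7*((-191 - 12)/(-30)) = 7*(-1/30*(-203)) = 7*(203/30) = 1421/30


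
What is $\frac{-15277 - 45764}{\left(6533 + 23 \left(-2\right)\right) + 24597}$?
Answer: $- \frac{61041}{31084} \approx -1.9637$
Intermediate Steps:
$\frac{-15277 - 45764}{\left(6533 + 23 \left(-2\right)\right) + 24597} = \frac{-15277 - 45764}{\left(6533 - 46\right) + 24597} = - \frac{61041}{6487 + 24597} = - \frac{61041}{31084}$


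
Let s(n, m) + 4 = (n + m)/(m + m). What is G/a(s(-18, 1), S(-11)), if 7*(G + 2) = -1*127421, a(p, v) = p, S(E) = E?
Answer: 7282/5 ≈ 1456.4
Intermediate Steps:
s(n, m) = -4 + (m + n)/(2*m) (s(n, m) = -4 + (n + m)/(m + m) = -4 + (m + n)/((2*m)) = -4 + (m + n)*(1/(2*m)) = -4 + (m + n)/(2*m))
G = -18205 (G = -2 + (-1*127421)/7 = -2 + (⅐)*(-127421) = -2 - 18203 = -18205)
G/a(s(-18, 1), S(-11)) = -18205*2/(-18 - 7*1) = -18205*2/(-18 - 7) = -18205/((½)*1*(-25)) = -18205/(-25/2) = -18205*(-2/25) = 7282/5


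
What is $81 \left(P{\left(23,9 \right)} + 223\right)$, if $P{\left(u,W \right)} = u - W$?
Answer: $19197$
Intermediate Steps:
$81 \left(P{\left(23,9 \right)} + 223\right) = 81 \left(\left(23 - 9\right) + 223\right) = 81 \left(14 + 223\right) = 81 \cdot 237 = 19197$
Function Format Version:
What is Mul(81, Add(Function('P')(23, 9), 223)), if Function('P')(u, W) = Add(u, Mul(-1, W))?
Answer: 19197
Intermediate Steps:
Mul(81, Add(Function('P')(23, 9), 223)) = Mul(81, Add(Add(23, Mul(-1, 9)), 223)) = Mul(81, Add(Add(23, -9), 223)) = Mul(81, Add(14, 223)) = Mul(81, 237) = 19197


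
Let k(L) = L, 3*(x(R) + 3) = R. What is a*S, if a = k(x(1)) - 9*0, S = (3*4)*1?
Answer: -32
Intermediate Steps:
S = 12 (S = 12*1 = 12)
x(R) = -3 + R/3
a = -8/3 (a = (-3 + (⅓)*1) - 9*0 = (-3 + ⅓) + 0 = -8/3 + 0 = -8/3 ≈ -2.6667)
a*S = -8/3*12 = -32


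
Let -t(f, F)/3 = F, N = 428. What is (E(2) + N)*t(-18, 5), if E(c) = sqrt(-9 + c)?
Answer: -6420 - 15*I*sqrt(7) ≈ -6420.0 - 39.686*I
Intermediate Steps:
t(f, F) = -3*F
(E(2) + N)*t(-18, 5) = (sqrt(-9 + 2) + 428)*(-3*5) = (sqrt(-7) + 428)*(-15) = (I*sqrt(7) + 428)*(-15) = (428 + I*sqrt(7))*(-15) = -6420 - 15*I*sqrt(7)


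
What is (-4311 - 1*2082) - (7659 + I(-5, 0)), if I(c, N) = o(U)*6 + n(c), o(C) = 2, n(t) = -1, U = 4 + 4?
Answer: -14063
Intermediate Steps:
U = 8
I(c, N) = 11 (I(c, N) = 2*6 - 1 = 12 - 1 = 11)
(-4311 - 1*2082) - (7659 + I(-5, 0)) = (-4311 - 1*2082) - (7659 + 11) = (-4311 - 2082) - 1*7670 = -6393 - 7670 = -14063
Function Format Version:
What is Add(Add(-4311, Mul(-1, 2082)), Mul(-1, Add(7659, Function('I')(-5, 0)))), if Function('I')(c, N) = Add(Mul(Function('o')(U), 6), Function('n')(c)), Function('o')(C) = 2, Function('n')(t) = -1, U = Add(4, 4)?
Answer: -14063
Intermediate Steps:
U = 8
Function('I')(c, N) = 11 (Function('I')(c, N) = Add(Mul(2, 6), -1) = Add(12, -1) = 11)
Add(Add(-4311, Mul(-1, 2082)), Mul(-1, Add(7659, Function('I')(-5, 0)))) = Add(Add(-4311, Mul(-1, 2082)), Mul(-1, Add(7659, 11))) = Add(Add(-4311, -2082), Mul(-1, 7670)) = Add(-6393, -7670) = -14063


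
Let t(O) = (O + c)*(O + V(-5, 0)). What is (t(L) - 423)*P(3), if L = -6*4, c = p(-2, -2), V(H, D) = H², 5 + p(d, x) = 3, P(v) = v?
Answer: -1347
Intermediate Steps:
p(d, x) = -2 (p(d, x) = -5 + 3 = -2)
c = -2
L = -24
t(O) = (-2 + O)*(25 + O) (t(O) = (O - 2)*(O + (-5)²) = (-2 + O)*(O + 25) = (-2 + O)*(25 + O))
(t(L) - 423)*P(3) = ((-50 + (-24)² + 23*(-24)) - 423)*3 = ((-50 + 576 - 552) - 423)*3 = (-26 - 423)*3 = -449*3 = -1347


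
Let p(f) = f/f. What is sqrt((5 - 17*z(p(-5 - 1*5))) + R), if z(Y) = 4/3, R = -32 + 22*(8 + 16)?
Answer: sqrt(4305)/3 ≈ 21.871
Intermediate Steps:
p(f) = 1
R = 496 (R = -32 + 22*24 = -32 + 528 = 496)
z(Y) = 4/3 (z(Y) = 4*(1/3) = 4/3)
sqrt((5 - 17*z(p(-5 - 1*5))) + R) = sqrt((5 - 17*4/3) + 496) = sqrt((5 - 68/3) + 496) = sqrt(-53/3 + 496) = sqrt(1435/3) = sqrt(4305)/3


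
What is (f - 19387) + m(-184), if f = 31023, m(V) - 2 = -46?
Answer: 11592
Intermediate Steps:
m(V) = -44 (m(V) = 2 - 46 = -44)
(f - 19387) + m(-184) = (31023 - 19387) - 44 = 11636 - 44 = 11592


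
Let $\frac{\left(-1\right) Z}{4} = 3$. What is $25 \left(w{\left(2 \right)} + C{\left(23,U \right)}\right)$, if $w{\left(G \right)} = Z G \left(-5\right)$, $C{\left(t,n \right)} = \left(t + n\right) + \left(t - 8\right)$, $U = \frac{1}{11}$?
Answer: $\frac{43475}{11} \approx 3952.3$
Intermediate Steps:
$Z = -12$ ($Z = \left(-4\right) 3 = -12$)
$U = \frac{1}{11} \approx 0.090909$
$C{\left(t,n \right)} = -8 + n + 2 t$ ($C{\left(t,n \right)} = \left(n + t\right) + \left(-8 + t\right) = -8 + n + 2 t$)
$w{\left(G \right)} = 60 G$ ($w{\left(G \right)} = - 12 G \left(-5\right) = 60 G$)
$25 \left(w{\left(2 \right)} + C{\left(23,U \right)}\right) = 25 \left(60 \cdot 2 + \left(-8 + \frac{1}{11} + 2 \cdot 23\right)\right) = 25 \left(120 + \left(-8 + \frac{1}{11} + 46\right)\right) = 25 \left(120 + \frac{419}{11}\right) = 25 \cdot \frac{1739}{11} = \frac{43475}{11}$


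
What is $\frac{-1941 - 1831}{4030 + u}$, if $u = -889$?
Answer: $- \frac{3772}{3141} \approx -1.2009$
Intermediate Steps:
$\frac{-1941 - 1831}{4030 + u} = \frac{-1941 - 1831}{4030 - 889} = - \frac{3772}{3141}$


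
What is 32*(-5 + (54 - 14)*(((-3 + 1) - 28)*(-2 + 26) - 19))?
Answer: -946080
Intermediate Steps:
32*(-5 + (54 - 14)*(((-3 + 1) - 28)*(-2 + 26) - 19)) = 32*(-5 + 40*((-2 - 28)*24 - 19)) = 32*(-5 + 40*(-30*24 - 19)) = 32*(-5 + 40*(-720 - 19)) = 32*(-5 + 40*(-739)) = 32*(-5 - 29560) = 32*(-29565) = -946080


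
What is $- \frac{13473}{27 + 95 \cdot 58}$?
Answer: $- \frac{13473}{5537} \approx -2.4333$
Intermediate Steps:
$- \frac{13473}{27 + 95 \cdot 58} = - \frac{13473}{27 + 5510} = - \frac{13473}{5537}$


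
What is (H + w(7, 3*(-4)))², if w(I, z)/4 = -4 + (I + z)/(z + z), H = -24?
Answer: 55225/36 ≈ 1534.0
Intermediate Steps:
w(I, z) = -16 + 2*(I + z)/z (w(I, z) = 4*(-4 + (I + z)/(z + z)) = 4*(-4 + (I + z)/((2*z))) = 4*(-4 + (I + z)*(1/(2*z))) = 4*(-4 + (I + z)/(2*z)) = -16 + 2*(I + z)/z)
(H + w(7, 3*(-4)))² = (-24 + (-14 + 2*7/(3*(-4))))² = (-24 + (-14 + 2*7/(-12)))² = (-24 + (-14 + 2*7*(-1/12)))² = (-24 + (-14 - 7/6))² = (-24 - 91/6)² = (-235/6)² = 55225/36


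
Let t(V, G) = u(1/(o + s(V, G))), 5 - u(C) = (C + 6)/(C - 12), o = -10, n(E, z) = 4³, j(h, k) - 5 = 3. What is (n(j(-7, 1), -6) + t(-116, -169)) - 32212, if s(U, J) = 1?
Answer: -3503534/109 ≈ -32143.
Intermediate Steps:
j(h, k) = 8 (j(h, k) = 5 + 3 = 8)
n(E, z) = 64
u(C) = 5 - (6 + C)/(-12 + C) (u(C) = 5 - (C + 6)/(C - 12) = 5 - (6 + C)/(-12 + C))
t(V, G) = 598/109 (t(V, G) = 2*(-33 + 2/(-10 + 1))/(-12 + 1/(-10 + 1)) = 2*(-33 + 2/(-9))/(-12 + 1/(-9)) = 2*(-33 + 2*(-⅑))/(-12 - ⅑) = 2*(-33 - 2/9)/(-109/9) = 2*(-9/109)*(-299/9) = 598/109)
(n(j(-7, 1), -6) + t(-116, -169)) - 32212 = (64 + 598/109) - 32212 = 7574/109 - 32212 = -3503534/109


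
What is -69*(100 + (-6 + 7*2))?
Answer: -7452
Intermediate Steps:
-69*(100 + (-6 + 7*2)) = -69*(100 + (-6 + 14)) = -69*(100 + 8) = -69*108 = -7452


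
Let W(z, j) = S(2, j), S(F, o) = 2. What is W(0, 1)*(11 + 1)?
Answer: 24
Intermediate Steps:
W(z, j) = 2
W(0, 1)*(11 + 1) = 2*(11 + 1) = 2*12 = 24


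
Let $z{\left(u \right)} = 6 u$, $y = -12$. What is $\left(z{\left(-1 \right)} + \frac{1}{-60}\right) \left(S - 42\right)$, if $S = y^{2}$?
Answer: $- \frac{6137}{10} \approx -613.7$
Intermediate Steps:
$S = 144$ ($S = \left(-12\right)^{2} = 144$)
$\left(z{\left(-1 \right)} + \frac{1}{-60}\right) \left(S - 42\right) = \left(6 \left(-1\right) + \frac{1}{-60}\right) \left(144 - 42\right) = \left(-6 - \frac{1}{60}\right) 102 = \left(- \frac{361}{60}\right) 102 = - \frac{6137}{10}$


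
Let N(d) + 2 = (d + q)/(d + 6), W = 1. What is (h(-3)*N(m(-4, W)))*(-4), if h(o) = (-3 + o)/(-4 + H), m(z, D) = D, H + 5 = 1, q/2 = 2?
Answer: 27/7 ≈ 3.8571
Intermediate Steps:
q = 4 (q = 2*2 = 4)
H = -4 (H = -5 + 1 = -4)
h(o) = 3/8 - o/8 (h(o) = (-3 + o)/(-4 - 4) = (-3 + o)/(-8) = (-3 + o)*(-⅛) = 3/8 - o/8)
N(d) = -2 + (4 + d)/(6 + d) (N(d) = -2 + (d + 4)/(d + 6) = -2 + (4 + d)/(6 + d))
(h(-3)*N(m(-4, W)))*(-4) = ((3/8 - ⅛*(-3))*((-8 - 1*1)/(6 + 1)))*(-4) = ((3/8 + 3/8)*((-8 - 1)/7))*(-4) = (3*((⅐)*(-9))/4)*(-4) = ((¾)*(-9/7))*(-4) = -27/28*(-4) = 27/7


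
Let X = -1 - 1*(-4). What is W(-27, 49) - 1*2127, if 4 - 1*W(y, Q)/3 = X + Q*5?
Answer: -2859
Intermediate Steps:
X = 3 (X = -1 + 4 = 3)
W(y, Q) = 3 - 15*Q (W(y, Q) = 12 - 3*(3 + Q*5) = 12 - 3*(3 + 5*Q) = 12 + (-9 - 15*Q) = 3 - 15*Q)
W(-27, 49) - 1*2127 = (3 - 15*49) - 1*2127 = (3 - 735) - 2127 = -732 - 2127 = -2859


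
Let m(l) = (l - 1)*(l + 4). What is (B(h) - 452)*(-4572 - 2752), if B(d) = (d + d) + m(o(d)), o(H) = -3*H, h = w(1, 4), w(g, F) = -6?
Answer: 659160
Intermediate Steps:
h = -6
m(l) = (-1 + l)*(4 + l)
B(d) = -4 - 7*d + 9*d² (B(d) = (d + d) + (-4 + (-3*d)² + 3*(-3*d)) = 2*d + (-4 + 9*d² - 9*d) = 2*d + (-4 - 9*d + 9*d²) = -4 - 7*d + 9*d²)
(B(h) - 452)*(-4572 - 2752) = ((-4 - 7*(-6) + 9*(-6)²) - 452)*(-4572 - 2752) = ((-4 + 42 + 9*36) - 452)*(-7324) = ((-4 + 42 + 324) - 452)*(-7324) = (362 - 452)*(-7324) = -90*(-7324) = 659160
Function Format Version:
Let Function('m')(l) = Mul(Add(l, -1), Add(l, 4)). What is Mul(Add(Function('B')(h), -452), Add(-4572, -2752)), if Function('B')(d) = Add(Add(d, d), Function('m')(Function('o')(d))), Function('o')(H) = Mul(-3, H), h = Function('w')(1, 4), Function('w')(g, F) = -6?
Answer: 659160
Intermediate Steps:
h = -6
Function('m')(l) = Mul(Add(-1, l), Add(4, l))
Function('B')(d) = Add(-4, Mul(-7, d), Mul(9, Pow(d, 2))) (Function('B')(d) = Add(Add(d, d), Add(-4, Pow(Mul(-3, d), 2), Mul(3, Mul(-3, d)))) = Add(Mul(2, d), Add(-4, Mul(9, Pow(d, 2)), Mul(-9, d))) = Add(Mul(2, d), Add(-4, Mul(-9, d), Mul(9, Pow(d, 2)))) = Add(-4, Mul(-7, d), Mul(9, Pow(d, 2))))
Mul(Add(Function('B')(h), -452), Add(-4572, -2752)) = Mul(Add(Add(-4, Mul(-7, -6), Mul(9, Pow(-6, 2))), -452), Add(-4572, -2752)) = Mul(Add(Add(-4, 42, Mul(9, 36)), -452), -7324) = Mul(Add(Add(-4, 42, 324), -452), -7324) = Mul(Add(362, -452), -7324) = Mul(-90, -7324) = 659160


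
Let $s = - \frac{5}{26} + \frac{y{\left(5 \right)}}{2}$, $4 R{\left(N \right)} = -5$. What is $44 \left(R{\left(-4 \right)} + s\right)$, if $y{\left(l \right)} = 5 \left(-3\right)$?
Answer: $- \frac{5115}{13} \approx -393.46$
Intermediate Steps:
$y{\left(l \right)} = -15$
$R{\left(N \right)} = - \frac{5}{4}$ ($R{\left(N \right)} = \frac{1}{4} \left(-5\right) = - \frac{5}{4}$)
$s = - \frac{100}{13}$ ($s = - \frac{5}{26} - \frac{15}{2} = - \frac{100}{13} \approx -7.6923$)
$44 \left(R{\left(-4 \right)} + s\right) = 44 \left(- \frac{5}{4} - \frac{100}{13}\right) = 44 \left(- \frac{465}{52}\right) = - \frac{5115}{13}$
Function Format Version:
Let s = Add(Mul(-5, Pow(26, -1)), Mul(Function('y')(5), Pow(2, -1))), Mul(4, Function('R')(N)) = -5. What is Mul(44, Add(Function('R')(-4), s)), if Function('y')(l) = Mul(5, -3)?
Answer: Rational(-5115, 13) ≈ -393.46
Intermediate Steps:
Function('y')(l) = -15
Function('R')(N) = Rational(-5, 4) (Function('R')(N) = Mul(Rational(1, 4), -5) = Rational(-5, 4))
s = Rational(-100, 13) (s = Add(Mul(-5, Pow(26, -1)), Mul(-15, Pow(2, -1))) = Add(Mul(-5, Rational(1, 26)), Mul(-15, Rational(1, 2))) = Add(Rational(-5, 26), Rational(-15, 2)) = Rational(-100, 13) ≈ -7.6923)
Mul(44, Add(Function('R')(-4), s)) = Mul(44, Add(Rational(-5, 4), Rational(-100, 13))) = Mul(44, Rational(-465, 52)) = Rational(-5115, 13)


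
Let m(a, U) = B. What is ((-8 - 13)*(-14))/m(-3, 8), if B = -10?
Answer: -147/5 ≈ -29.400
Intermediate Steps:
m(a, U) = -10
((-8 - 13)*(-14))/m(-3, 8) = ((-8 - 13)*(-14))/(-10) = -21*(-14)*(-1/10) = 294*(-1/10) = -147/5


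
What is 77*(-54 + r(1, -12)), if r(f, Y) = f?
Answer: -4081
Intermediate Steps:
77*(-54 + r(1, -12)) = 77*(-54 + 1) = 77*(-53) = -4081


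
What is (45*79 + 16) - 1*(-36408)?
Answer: 39979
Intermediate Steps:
(45*79 + 16) - 1*(-36408) = (3555 + 16) + 36408 = 3571 + 36408 = 39979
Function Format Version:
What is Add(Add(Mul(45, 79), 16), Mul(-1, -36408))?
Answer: 39979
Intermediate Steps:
Add(Add(Mul(45, 79), 16), Mul(-1, -36408)) = Add(Add(3555, 16), 36408) = Add(3571, 36408) = 39979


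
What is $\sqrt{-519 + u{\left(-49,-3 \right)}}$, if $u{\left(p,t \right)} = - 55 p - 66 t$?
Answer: $\sqrt{2374} \approx 48.724$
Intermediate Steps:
$u{\left(p,t \right)} = - 66 t - 55 p$
$\sqrt{-519 + u{\left(-49,-3 \right)}} = \sqrt{-519 - -2893} = \sqrt{-519 + \left(198 + 2695\right)} = \sqrt{-519 + 2893} = \sqrt{2374}$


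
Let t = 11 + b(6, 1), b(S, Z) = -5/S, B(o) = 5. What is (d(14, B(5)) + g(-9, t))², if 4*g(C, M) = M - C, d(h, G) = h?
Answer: 203401/576 ≈ 353.13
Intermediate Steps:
t = 61/6 (t = 11 - 5/6 = 11 - 5*⅙ = 11 - ⅚ = 61/6 ≈ 10.167)
g(C, M) = -C/4 + M/4 (g(C, M) = (M - C)/4 = -C/4 + M/4)
(d(14, B(5)) + g(-9, t))² = (14 + (-¼*(-9) + (¼)*(61/6)))² = (14 + (9/4 + 61/24))² = (14 + 115/24)² = (451/24)² = 203401/576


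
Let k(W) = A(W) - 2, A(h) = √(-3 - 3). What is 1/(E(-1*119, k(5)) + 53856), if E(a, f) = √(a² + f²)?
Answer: 1/(53856 + √(14161 + (2 - I*√6)²)) ≈ 1.8527e-5 + 0.e-11*I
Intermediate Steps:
A(h) = I*√6 (A(h) = √(-6) = I*√6)
k(W) = -2 + I*√6 (k(W) = I*√6 - 2 = -2 + I*√6)
1/(E(-1*119, k(5)) + 53856) = 1/(√((-1*119)² + (-2 + I*√6)²) + 53856) = 1/(√((-119)² + (-2 + I*√6)²) + 53856) = 1/(√(14161 + (-2 + I*√6)²) + 53856) = 1/(53856 + √(14161 + (-2 + I*√6)²))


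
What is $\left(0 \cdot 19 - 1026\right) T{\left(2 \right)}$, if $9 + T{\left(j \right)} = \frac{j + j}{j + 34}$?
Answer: $9120$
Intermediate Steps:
$T{\left(j \right)} = -9 + \frac{2 j}{34 + j}$ ($T{\left(j \right)} = -9 + \frac{j + j}{j + 34} = -9 + \frac{2 j}{34 + j}$)
$\left(0 \cdot 19 - 1026\right) T{\left(2 \right)} = \left(0 \cdot 19 - 1026\right) \frac{-306 - 14}{34 + 2} = \left(0 - 1026\right) \frac{-306 - 14}{36} = - 1026 \cdot \frac{1}{36} \left(-320\right) = \left(-1026\right) \left(- \frac{80}{9}\right) = 9120$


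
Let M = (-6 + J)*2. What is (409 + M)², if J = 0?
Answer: 157609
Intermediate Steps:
M = -12 (M = (-6 + 0)*2 = -6*2 = -12)
(409 + M)² = (409 - 12)² = 397² = 157609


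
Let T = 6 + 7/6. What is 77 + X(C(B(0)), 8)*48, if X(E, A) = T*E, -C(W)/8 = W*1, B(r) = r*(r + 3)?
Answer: 77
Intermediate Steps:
B(r) = r*(3 + r)
C(W) = -8*W
T = 43/6 (T = 6 + 7*(⅙) = 6 + 7/6 = 43/6 ≈ 7.1667)
X(E, A) = 43*E/6
77 + X(C(B(0)), 8)*48 = 77 + (43*(-0*(3 + 0))/6)*48 = 77 + (43*(-0*3)/6)*48 = 77 + (43*(-8*0)/6)*48 = 77 + ((43/6)*0)*48 = 77 + 0*48 = 77 + 0 = 77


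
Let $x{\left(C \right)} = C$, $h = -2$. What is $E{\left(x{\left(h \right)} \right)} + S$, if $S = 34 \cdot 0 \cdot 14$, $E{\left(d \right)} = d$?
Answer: $-2$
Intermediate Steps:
$S = 0$ ($S = 0 \cdot 14 = 0$)
$E{\left(x{\left(h \right)} \right)} + S = -2 + 0 = -2$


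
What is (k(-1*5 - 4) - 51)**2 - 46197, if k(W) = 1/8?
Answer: -2790959/64 ≈ -43609.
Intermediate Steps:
k(W) = 1/8
(k(-1*5 - 4) - 51)**2 - 46197 = (1/8 - 51)**2 - 46197 = (-407/8)**2 - 46197 = 165649/64 - 46197 = -2790959/64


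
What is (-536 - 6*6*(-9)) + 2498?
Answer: 2286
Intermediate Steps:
(-536 - 6*6*(-9)) + 2498 = (-536 - 36*(-9)) + 2498 = (-536 + 324) + 2498 = -212 + 2498 = 2286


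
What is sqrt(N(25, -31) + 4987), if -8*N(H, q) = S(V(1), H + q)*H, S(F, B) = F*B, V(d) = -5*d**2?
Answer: 23*sqrt(37)/2 ≈ 69.952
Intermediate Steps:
S(F, B) = B*F
N(H, q) = -H*(-5*H - 5*q)/8 (N(H, q) = -(H + q)*(-5*1**2)*H/8 = -(H + q)*(-5*1)*H/8 = -(H + q)*(-5)*H/8 = -(-5*H - 5*q)*H/8 = -H*(-5*H - 5*q)/8)
sqrt(N(25, -31) + 4987) = sqrt((5/8)*25*(25 - 31) + 4987) = sqrt((5/8)*25*(-6) + 4987) = sqrt(-375/4 + 4987) = sqrt(19573/4) = 23*sqrt(37)/2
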